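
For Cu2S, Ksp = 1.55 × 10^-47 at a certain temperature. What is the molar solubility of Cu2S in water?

Cu2S(s) ⇌ 2 Cu^+(aq) + S^2-(aq)
Ksp = [Cu^+]^2[S^2-]
If s mol/L of Cu2S dissolves, [Cu^+] = 2s and [S^2-] = s.
So Ksp = (2s)^2 × s = 4s^3
s = (1.55 × 10^-47 / 4)^(1/3) = 1.57 x 10^-16 M

s = 1.57 x 10^-16 M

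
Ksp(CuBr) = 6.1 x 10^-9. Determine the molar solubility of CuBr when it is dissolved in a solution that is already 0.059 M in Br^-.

1.0e-7 M

CuBr(s) ⇌ Cu^+(aq) + Br^-(aq)
Ksp = [Cu^+][Br^-]
Let s be the molar solubility in this solution. [Cu^+] = s, [Br^-] = 0.059 + s ≈ 0.059 (common-ion effect: Br^- is already 0.059 M).
Ksp ≈ s × 0.059
s = 1.0 × 10^-7 M
Check: s = 1.0 × 10^-7 ≪ 0.059, so the approximation is valid.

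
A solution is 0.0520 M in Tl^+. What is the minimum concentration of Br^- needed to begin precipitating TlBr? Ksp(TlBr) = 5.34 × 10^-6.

TlBr(s) <=> Tl^+(aq) + Br^-(aq)
Ksp = [Tl^+][Br^-]
Precipitation begins when Q = Ksp. With [Tl^+] = 0.0520 M:
5.34 × 10^-6 = (0.0520) × [Br^-]
[Br^-] = (5.34 × 10^-6 / 5.20 × 10^-2) = 1.03 × 10^-4 M

[Br^-] ≈ 1.03 x 10^-4 M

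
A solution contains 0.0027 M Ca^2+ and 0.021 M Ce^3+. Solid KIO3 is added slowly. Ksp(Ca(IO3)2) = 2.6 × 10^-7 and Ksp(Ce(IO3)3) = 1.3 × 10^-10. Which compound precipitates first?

Ce(IO3)3

Each salt begins to precipitate when Q = Ksp, i.e. when [IO3^-] reaches its threshold.
For Ca(IO3)2: 2.6 × 10^-7 = 0.0027 × [IO3^-]^2  ⇒  [IO3^-] = 9.8 × 10^-3 M.
For Ce(IO3)3: 1.3 × 10^-10 = 0.021 × [IO3^-]^3  ⇒  [IO3^-] = 1.8 x 10^-3 M.
The salt with the lower threshold [IO3^-] precipitates first: Ce(IO3)3.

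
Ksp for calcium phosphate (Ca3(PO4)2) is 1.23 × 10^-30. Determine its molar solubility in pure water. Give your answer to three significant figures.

s = 4.09e-7 M

Ca3(PO4)2(s) ⇌ 3 Ca^2+ + 2 PO4^3-
Ksp = [Ca^2+]^3[PO4^3-]^2
If s mol/L of Ca3(PO4)2 dissolves, [Ca^2+] = 3s and [PO4^3-] = 2s.
Ksp = (3s)^3(2s)^2 = 108s^5
s^5 = 1.23 × 10^-30 / 108, so s = 4.09 x 10^-7 M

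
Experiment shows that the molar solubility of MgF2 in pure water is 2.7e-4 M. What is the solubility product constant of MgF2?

MgF2(s) <=> Mg^2+ + 2 F^-
If s mol/L of MgF2 dissolves, [Mg^2+] = s and [F^-] = 2s.
Ksp = [Mg^2+][F^-]^2
So Ksp = s × (2s)^2 = 4s^3
Ksp = 4 × (2.7 × 10^-4)^3 = 7.9 x 10^-11

7.9e-11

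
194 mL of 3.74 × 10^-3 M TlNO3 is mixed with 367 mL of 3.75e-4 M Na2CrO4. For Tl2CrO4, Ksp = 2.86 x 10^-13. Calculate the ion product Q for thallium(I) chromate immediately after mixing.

Q ≈ 4.10 × 10^-10

Total volume = 194 + 367 = 561 mL.
[Tl^+] = 3.74 × 10^-3 × (194/561) = 1.293 × 10^-3 M
[CrO4^2-] = 3.75 × 10^-4 × (367/561) = 2.453 × 10^-4 M
Tl2CrO4(s) ⇌ 2 Tl^+(aq) + CrO4^2-(aq), so Q = [Tl^+]^2[CrO4^2-]
Q = (1.293 × 10^-3)^2(2.453 x 10^-4) = 4.10 × 10^-10
Q > Ksp, so Tl2CrO4 will precipitate.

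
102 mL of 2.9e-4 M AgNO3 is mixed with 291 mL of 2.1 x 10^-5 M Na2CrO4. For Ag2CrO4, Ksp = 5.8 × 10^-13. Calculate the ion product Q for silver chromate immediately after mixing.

Q ≈ 8.8 × 10^-14

Total volume = 102 + 291 = 393 mL.
[Ag^+] = 2.9 × 10^-4 × (102/393) = 7.53 × 10^-5 M
[CrO4^2-] = 2.1 x 10^-5 × (291/393) = 1.55 × 10^-5 M
Ag2CrO4(s) ⇌ 2 Ag^+ + CrO4^2-, so Q = [Ag^+]^2[CrO4^2-]
Q = (7.53 x 10^-5)^2(1.55 x 10^-5) = 8.8 x 10^-14
Q < Ksp, so no precipitate of Ag2CrO4 forms.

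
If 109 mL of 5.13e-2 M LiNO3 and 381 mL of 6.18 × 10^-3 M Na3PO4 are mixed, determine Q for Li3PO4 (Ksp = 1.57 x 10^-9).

Total volume = 109 + 381 = 490 mL.
[Li^+] = 5.13 x 10^-2 × (109/490) = 1.141 × 10^-2 M
[PO4^3-] = 6.18 × 10^-3 × (381/490) = 4.805 × 10^-3 M
Li3PO4(s) ⇌ 3 Li^+(aq) + PO4^3-(aq), so Q = [Li^+]^3[PO4^3-]
Q = (1.141 x 10^-2)^3(4.805 × 10^-3) = 7.14 × 10^-9
Q > Ksp, so Li3PO4 will precipitate.

Q = 7.14 × 10^-9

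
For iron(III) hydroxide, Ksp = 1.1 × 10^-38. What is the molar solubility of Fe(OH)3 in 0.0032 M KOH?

s = 3.4e-31 M

Fe(OH)3(s) <=> Fe^3+(aq) + 3 OH^-(aq)
Ksp = [Fe^3+][OH^-]^3
If s mol/L dissolves here, [Fe^3+] = s, [OH^-] = 0.0032 + 3s ≈ 0.0032 (common-ion effect: OH^- is already 0.0032 M).
Ksp ≈ s × (0.0032)^3
s = 3.4 × 10^-31 M
Check: 3s = 1.0 × 10^-30 ≪ 0.0032, so the approximation is valid.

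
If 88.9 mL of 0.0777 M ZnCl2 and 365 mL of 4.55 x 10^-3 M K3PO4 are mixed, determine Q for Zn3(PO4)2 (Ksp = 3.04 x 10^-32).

Total volume = 88.9 + 365 = 453.9 mL.
[Zn^2+] = 7.77 × 10^-2 × (88.9/453.9) = 1.522 × 10^-2 M
[PO4^3-] = 4.55 x 10^-3 × (365/453.9) = 3.659 x 10^-3 M
Zn3(PO4)2(s) ⇌ 3 Zn^2+(aq) + 2 PO4^3-(aq), so Q = [Zn^2+]^3[PO4^3-]^2
Q = (1.522 × 10^-2)^3(3.659 × 10^-3)^2 = 4.72 x 10^-11
Q > Ksp, so Zn3(PO4)2 will precipitate.

4.72 × 10^-11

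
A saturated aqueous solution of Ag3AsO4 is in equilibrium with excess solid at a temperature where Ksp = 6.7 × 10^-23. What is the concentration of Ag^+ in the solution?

Ag3AsO4(s) ⇌ 3 Ag^+ + AsO4^3-
Ksp = [Ag^+]^3[AsO4^3-]
Let s = molar solubility. Then [Ag^+] = 3s and [AsO4^3-] = s.
Ksp = (3s)^3s = 27s^4
s^4 = 6.7 × 10^-23 / 27, so s = 1.26 x 10^-6 M
[Ag^+] = 3s = 3.8 × 10^-6 M

[Ag^+] ≈ 3.8e-6 M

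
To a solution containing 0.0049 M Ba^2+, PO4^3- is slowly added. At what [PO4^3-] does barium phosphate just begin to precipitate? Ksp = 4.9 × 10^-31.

Ba3(PO4)2(s) ⇌ 3 Ba^2+(aq) + 2 PO4^3-(aq)
Ksp = [Ba^2+]^3[PO4^3-]^2
Precipitation begins when Q = Ksp. With [Ba^2+] = 0.0049 M:
4.9 × 10^-31 = (0.0049)^3 × [PO4^3-]^2
[PO4^3-] = (4.9 × 10^-31 / 1.18 × 10^-7)^(1/2) = 2.0 x 10^-12 M

[PO4^3-] = 2.0e-12 M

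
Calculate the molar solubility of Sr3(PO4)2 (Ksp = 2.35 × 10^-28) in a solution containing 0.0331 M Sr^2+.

s = 1.27 × 10^-12 M

Sr3(PO4)2(s) ⇌ 3 Sr^2+ + 2 PO4^3-
Ksp = [Sr^2+]^3[PO4^3-]^2
If s mol/L dissolves here, [Sr^2+] = 0.0331 + 3s ≈ 0.0331, [PO4^3-] = 2s (common-ion effect: Sr^2+ is already 0.0331 M).
Ksp ≈ (0.0331)^3 × (2s)^2
s = 1.27 × 10^-12 M
Check: 3s = 3.8 × 10^-12 ≪ 0.0331, so the approximation is valid.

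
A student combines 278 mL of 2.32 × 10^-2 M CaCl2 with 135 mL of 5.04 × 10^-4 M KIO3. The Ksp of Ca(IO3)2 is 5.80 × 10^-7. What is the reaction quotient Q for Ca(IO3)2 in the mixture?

Total volume = 278 + 135 = 413 mL.
[Ca^2+] = 2.32 x 10^-2 × (278/413) = 1.562 × 10^-2 M
[IO3^-] = 5.04 x 10^-4 × (135/413) = 1.647 x 10^-4 M
Ca(IO3)2(s) ⇌ Ca^2+ + 2 IO3^-, so Q = [Ca^2+][IO3^-]^2
Q = (1.562 × 10^-2)(1.647 × 10^-4)^2 = 4.24 × 10^-10
Q < Ksp, so no precipitate of Ca(IO3)2 forms.

Q ≈ 4.24e-10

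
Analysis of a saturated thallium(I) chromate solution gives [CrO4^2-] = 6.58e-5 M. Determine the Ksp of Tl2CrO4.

Tl2CrO4(s) ⇌ 2 Tl^+ + CrO4^2-
Stoichiometry gives [Tl^+] = (2/1)[CrO4^2-] = 1.316 × 10^-4 M.
Ksp = [Tl^+]^2[CrO4^2-]
Ksp = (1.316 × 10^-4)^2 × 6.58 x 10^-5 = 1.14 x 10^-12

Ksp = 1.14 × 10^-12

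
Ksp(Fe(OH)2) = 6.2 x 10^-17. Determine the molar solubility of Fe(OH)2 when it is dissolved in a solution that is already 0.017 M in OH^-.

Fe(OH)2(s) ⇌ Fe^2+(aq) + 2 OH^-(aq)
Ksp = [Fe^2+][OH^-]^2
Let s = moles of Fe(OH)2 that dissolve per litre. [Fe^2+] = s, [OH^-] = 0.017 + 2s ≈ 0.017 (since the OH^- already present dominates).
Ksp ≈ s × (0.017)^2
s = 2.1 × 10^-13 M
Check: 2s = 4.3 × 10^-13 ≪ 0.017, so the approximation is valid.

s = 2.1 × 10^-13 M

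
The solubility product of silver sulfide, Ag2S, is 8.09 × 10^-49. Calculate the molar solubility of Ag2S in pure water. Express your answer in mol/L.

Ag2S(s) ⇌ 2 Ag^+(aq) + S^2-(aq)
Ksp = [Ag^+]^2[S^2-]
For each mole of Ag2S that dissolves: [Ag^+] = 2s, [S^2-] = s.
So Ksp = (2s)^2 × s = 4s^3
s = (8.09 × 10^-49 / 4)^(1/3) = 5.87 x 10^-17 M

s ≈ 5.87e-17 M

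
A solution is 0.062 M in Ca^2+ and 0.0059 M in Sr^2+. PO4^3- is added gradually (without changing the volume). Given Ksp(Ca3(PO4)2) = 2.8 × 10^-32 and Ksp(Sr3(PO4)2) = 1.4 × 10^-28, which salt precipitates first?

Ca3(PO4)2

Precipitation of each salt starts when its ion product equals its Ksp.
For Ca3(PO4)2: 2.8 × 10^-32 = (0.062)^3 × [PO4^3-]^2  ⇒  [PO4^3-] = 1.1 × 10^-14 M.
For Sr3(PO4)2: 1.4 × 10^-28 = (0.0059)^3 × [PO4^3-]^2  ⇒  [PO4^3-] = 2.6 x 10^-11 M.
The salt with the lower threshold [PO4^3-] precipitates first: Ca3(PO4)2.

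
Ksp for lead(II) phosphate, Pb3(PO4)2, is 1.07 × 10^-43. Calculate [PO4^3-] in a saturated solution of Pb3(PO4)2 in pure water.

Pb3(PO4)2(s) ⇌ 3 Pb^2+(aq) + 2 PO4^3-(aq)
Ksp = [Pb^2+]^3[PO4^3-]^2
Let s = molar solubility. Then [Pb^2+] = 3s and [PO4^3-] = 2s.
Substituting: Ksp = (3s)^3(2s)^2 = 108s^5
s^5 = 1.07 × 10^-43 / 108, so s = 9.981 x 10^-10 M
[PO4^3-] = 2s = 2.00 × 10^-9 M

[PO4^3-] ≈ 2.00 × 10^-9 M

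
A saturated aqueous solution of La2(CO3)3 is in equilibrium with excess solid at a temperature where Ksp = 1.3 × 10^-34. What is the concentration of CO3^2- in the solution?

La2(CO3)3(s) ⇌ 2 La^3+(aq) + 3 CO3^2-(aq)
Ksp = [La^3+]^2[CO3^2-]^3
Let s = molar solubility. Then [La^3+] = 2s and [CO3^2-] = 3s.
Ksp = (2s)^2(3s)^3 = 108s^5
s^5 = 1.3 × 10^-34 / 108, so s = 6.55 × 10^-8 M
[CO3^2-] = 3s = 2.0 × 10^-7 M

[CO3^2-] = 2.0 × 10^-7 M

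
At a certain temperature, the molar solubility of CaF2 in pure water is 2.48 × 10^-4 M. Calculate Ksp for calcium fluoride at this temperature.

6.10 x 10^-11

CaF2(s) ⇌ Ca^2+ + 2 F^-
For each mole of CaF2 that dissolves: [Ca^2+] = s, [F^-] = 2s.
Ksp = [Ca^2+][F^-]^2
Ksp = s(2s)^2 = 4s^3
With s = 2.48 x 10^-4: Ksp = 6.10 × 10^-11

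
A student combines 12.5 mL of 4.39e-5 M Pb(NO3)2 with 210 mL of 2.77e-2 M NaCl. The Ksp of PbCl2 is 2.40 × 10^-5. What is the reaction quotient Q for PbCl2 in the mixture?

Total volume = 12.5 + 210 = 222.5 mL.
[Pb^2+] = 4.39 × 10^-5 × (12.5/222.5) = 2.466 x 10^-6 M
[Cl^-] = 2.77 × 10^-2 × (210/222.5) = 2.614 × 10^-2 M
PbCl2(s) <=> Pb^2+ + 2 Cl^-, so Q = [Pb^2+][Cl^-]^2
Q = (2.466 × 10^-6)(2.614 x 10^-2)^2 = 1.69 × 10^-9
Q < Ksp, so no precipitate of PbCl2 forms.

1.69 × 10^-9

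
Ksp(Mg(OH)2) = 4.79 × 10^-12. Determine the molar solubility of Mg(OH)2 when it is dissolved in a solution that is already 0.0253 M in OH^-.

s = 7.48 × 10^-9 M

Mg(OH)2(s) ⇌ Mg^2+ + 2 OH^-
Ksp = [Mg^2+][OH^-]^2
If s mol/L dissolves here, [Mg^2+] = s, [OH^-] = 0.0253 + 2s ≈ 0.0253 (since the OH^- already present dominates).
Ksp ≈ s × (0.0253)^2
s = 7.48 x 10^-9 M
Check: 2s = 1.5 × 10^-8 ≪ 0.0253, so the approximation is valid.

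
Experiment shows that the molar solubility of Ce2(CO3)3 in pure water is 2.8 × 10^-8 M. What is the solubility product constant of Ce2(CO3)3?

Ce2(CO3)3(s) ⇌ 2 Ce^3+ + 3 CO3^2-
Let s = molar solubility. Then [Ce^3+] = 2s and [CO3^2-] = 3s.
Ksp = [Ce^3+]^2[CO3^2-]^3
Substituting: Ksp = (2s)^2(3s)^3 = 108s^5
With s = 2.8 × 10^-8: Ksp = 1.9 × 10^-36

Ksp ≈ 1.9e-36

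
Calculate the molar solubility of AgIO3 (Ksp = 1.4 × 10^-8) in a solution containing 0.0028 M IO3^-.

AgIO3(s) ⇌ Ag^+(aq) + IO3^-(aq)
Ksp = [Ag^+][IO3^-]
Let s = moles of AgIO3 that dissolve per litre. [Ag^+] = s, [IO3^-] = 0.0028 + s ≈ 0.0028 (Ksp is small, so little additional dissolves).
Ksp ≈ s × 0.0028
s = 5.0 × 10^-6 M
Check: s = 5.0 × 10^-6 ≪ 0.0028, so the approximation is valid.

s ≈ 5.0 × 10^-6 M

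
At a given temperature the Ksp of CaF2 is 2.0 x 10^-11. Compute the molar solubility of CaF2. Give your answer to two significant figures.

1.7 × 10^-4 M

CaF2(s) <=> Ca^2+(aq) + 2 F^-(aq)
Ksp = [Ca^2+][F^-]^2
For each mole of CaF2 that dissolves: [Ca^2+] = s, [F^-] = 2s.
So Ksp = s × (2s)^2 = 4s^3
s = (2.0 x 10^-11 / 4)^(1/3) = 1.7 x 10^-4 M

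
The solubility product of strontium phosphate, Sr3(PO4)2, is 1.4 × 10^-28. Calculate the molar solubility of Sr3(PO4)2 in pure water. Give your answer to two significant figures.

Sr3(PO4)2(s) ⇌ 3 Sr^2+(aq) + 2 PO4^3-(aq)
Ksp = [Sr^2+]^3[PO4^3-]^2
If s mol/L of Sr3(PO4)2 dissolves, [Sr^2+] = 3s and [PO4^3-] = 2s.
So Ksp = (3s)^3 × (2s)^2 = 108s^5
s = (1.4 × 10^-28 / 108)^(1/5) = 1.1 × 10^-6 M

1.1e-6 M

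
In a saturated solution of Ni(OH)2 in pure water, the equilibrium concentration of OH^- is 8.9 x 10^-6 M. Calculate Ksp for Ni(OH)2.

Ni(OH)2(s) ⇌ Ni^2+ + 2 OH^-
Stoichiometry gives [Ni^2+] = (1/2)[OH^-] = 4.45 x 10^-6 M.
Ksp = [Ni^2+][OH^-]^2
Ksp = 4.45 × 10^-6 × (8.9 × 10^-6)^2 = 3.5 x 10^-16

Ksp ≈ 3.5e-16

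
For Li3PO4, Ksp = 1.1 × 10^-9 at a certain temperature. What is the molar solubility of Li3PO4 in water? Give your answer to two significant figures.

Li3PO4(s) ⇌ 3 Li^+ + PO4^3-
Ksp = [Li^+]^3[PO4^3-]
For each mole of Li3PO4 that dissolves: [Li^+] = 3s, [PO4^3-] = s.
Ksp = (3s)^3s = 27s^4
Solving, s = (1.1 × 10^-9/27)^(1/4) = 2.5 x 10^-3 M

s ≈ 2.5 × 10^-3 M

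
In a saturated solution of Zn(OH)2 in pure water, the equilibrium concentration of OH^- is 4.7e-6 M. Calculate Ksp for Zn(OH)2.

Ksp = 5.2e-17

Zn(OH)2(s) ⇌ Zn^2+(aq) + 2 OH^-(aq)
Stoichiometry gives [Zn^2+] = (1/2)[OH^-] = 2.35 × 10^-6 M.
Ksp = [Zn^2+][OH^-]^2
Ksp = 2.35 × 10^-6 × (4.7 x 10^-6)^2 = 5.2 × 10^-17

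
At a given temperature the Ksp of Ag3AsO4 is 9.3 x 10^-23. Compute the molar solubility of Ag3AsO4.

Ag3AsO4(s) ⇌ 3 Ag^+(aq) + AsO4^3-(aq)
Ksp = [Ag^+]^3[AsO4^3-]
For each mole of Ag3AsO4 that dissolves: [Ag^+] = 3s, [AsO4^3-] = s.
So Ksp = (3s)^3 × s = 27s^4
s^4 = 9.3 x 10^-23 / 27, so s = 1.4 × 10^-6 M

1.4e-6 M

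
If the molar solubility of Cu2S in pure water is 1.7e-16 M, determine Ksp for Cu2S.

Ksp = 2.0 × 10^-47

Cu2S(s) ⇌ 2 Cu^+(aq) + S^2-(aq)
For each mole of Cu2S that dissolves: [Cu^+] = 2s, [S^2-] = s.
Ksp = [Cu^+]^2[S^2-]
So Ksp = (2s)^2 × s = 4s^3
With s = 1.7 × 10^-16: Ksp = 2.0 × 10^-47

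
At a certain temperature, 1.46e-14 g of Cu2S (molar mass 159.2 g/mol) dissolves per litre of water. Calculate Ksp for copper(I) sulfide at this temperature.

Molar solubility s = (1.46 × 10^-14 g/L) / (159.2 g/mol) = 9.171 × 10^-17 M.
Cu2S(s) <=> 2 Cu^+(aq) + S^2-(aq)
If s mol/L of Cu2S dissolves, [Cu^+] = 2s and [S^2-] = s.
Ksp = [Cu^+]^2[S^2-]
So Ksp = (2s)^2 × s = 4s^3
Ksp = 4 × (9.171 × 10^-17)^3 = 3.09 × 10^-48

Ksp = 3.09 x 10^-48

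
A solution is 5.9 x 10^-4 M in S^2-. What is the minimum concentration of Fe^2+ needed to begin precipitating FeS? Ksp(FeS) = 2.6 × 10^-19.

FeS(s) ⇌ Fe^2+ + S^2-
Ksp = [Fe^2+][S^2-]
Precipitation begins when Q = Ksp. With [S^2-] = 5.9 x 10^-4 M:
2.6 × 10^-19 = (5.9 x 10^-4) × [Fe^2+]
[Fe^2+] = (2.6 × 10^-19 / 5.9 × 10^-4) = 4.4 × 10^-16 M

[Fe^2+] = 4.4 × 10^-16 M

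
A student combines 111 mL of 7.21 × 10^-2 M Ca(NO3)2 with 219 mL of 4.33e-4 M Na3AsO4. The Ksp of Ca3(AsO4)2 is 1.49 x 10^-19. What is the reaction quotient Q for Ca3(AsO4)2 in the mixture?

Total volume = 111 + 219 = 330 mL.
[Ca^2+] = 7.21 x 10^-2 × (111/330) = 2.425 x 10^-2 M
[AsO4^3-] = 4.33 × 10^-4 × (219/330) = 2.874 × 10^-4 M
Ca3(AsO4)2(s) ⇌ 3 Ca^2+(aq) + 2 AsO4^3-(aq), so Q = [Ca^2+]^3[AsO4^3-]^2
Q = (2.425 × 10^-2)^3(2.874 × 10^-4)^2 = 1.18 x 10^-12
Q > Ksp, so Ca3(AsO4)2 will precipitate.

Q = 1.18 x 10^-12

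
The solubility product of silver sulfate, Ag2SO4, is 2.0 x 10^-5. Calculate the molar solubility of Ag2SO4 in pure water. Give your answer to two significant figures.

Ag2SO4(s) ⇌ 2 Ag^+ + SO4^2-
Ksp = [Ag^+]^2[SO4^2-]
If s mol/L of Ag2SO4 dissolves, [Ag^+] = 2s and [SO4^2-] = s.
Ksp = (2s)^2s = 4s^3
s^3 = 2.0 x 10^-5 / 4, so s = 1.7 x 10^-2 M

s = 1.7 × 10^-2 M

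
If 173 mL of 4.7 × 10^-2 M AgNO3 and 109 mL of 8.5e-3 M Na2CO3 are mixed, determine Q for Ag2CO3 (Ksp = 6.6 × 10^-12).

Q ≈ 2.7 × 10^-6

Total volume = 173 + 109 = 282 mL.
[Ag^+] = 4.7 × 10^-2 × (173/282) = 2.88 × 10^-2 M
[CO3^2-] = 8.5 x 10^-3 × (109/282) = 3.29 × 10^-3 M
Ag2CO3(s) ⇌ 2 Ag^+(aq) + CO3^2-(aq), so Q = [Ag^+]^2[CO3^2-]
Q = (2.88 × 10^-2)^2(3.29 × 10^-3) = 2.7 × 10^-6
Q > Ksp, so Ag2CO3 will precipitate.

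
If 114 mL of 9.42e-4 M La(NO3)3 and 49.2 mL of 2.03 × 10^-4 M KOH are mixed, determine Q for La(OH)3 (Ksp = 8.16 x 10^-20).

Total volume = 114 + 49.2 = 163.2 mL.
[La^3+] = 9.42 × 10^-4 × (114/163.2) = 6.580 × 10^-4 M
[OH^-] = 2.03 × 10^-4 × (49.2/163.2) = 6.120 x 10^-5 M
La(OH)3(s) <=> La^3+(aq) + 3 OH^-(aq), so Q = [La^3+][OH^-]^3
Q = (6.580 × 10^-4)(6.120 × 10^-5)^3 = 1.51 × 10^-16
Q > Ksp, so La(OH)3 will precipitate.

1.51 × 10^-16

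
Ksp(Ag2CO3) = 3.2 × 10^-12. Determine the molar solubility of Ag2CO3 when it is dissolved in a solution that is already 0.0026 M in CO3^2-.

Ag2CO3(s) ⇌ 2 Ag^+(aq) + CO3^2-(aq)
Ksp = [Ag^+]^2[CO3^2-]
Let s be the molar solubility in this solution. [Ag^+] = 2s, [CO3^2-] = 0.0026 + s ≈ 0.0026 (Ksp is small, so little additional dissolves).
Ksp ≈ (2s)^2 × 0.0026
s = 1.8 × 10^-5 M
Check: s = 1.8 × 10^-5 ≪ 0.0026, so the approximation is valid.

s = 1.8e-5 M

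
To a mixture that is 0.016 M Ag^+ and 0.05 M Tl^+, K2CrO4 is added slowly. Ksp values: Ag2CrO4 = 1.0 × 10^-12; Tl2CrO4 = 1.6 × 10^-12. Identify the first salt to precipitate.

Precipitation of each salt starts when its ion product equals its Ksp.
For Ag2CrO4: 1.0 × 10^-12 = (0.016)^2 × [CrO4^2-]  ⇒  [CrO4^2-] = 3.9 × 10^-9 M.
For Tl2CrO4: 1.6 × 10^-12 = (0.05)^2 × [CrO4^2-]  ⇒  [CrO4^2-] = 6.4 x 10^-10 M.
The salt with the lower threshold [CrO4^2-] precipitates first: Tl2CrO4.

Tl2CrO4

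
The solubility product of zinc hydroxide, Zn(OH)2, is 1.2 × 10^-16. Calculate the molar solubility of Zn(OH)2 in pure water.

Zn(OH)2(s) ⇌ Zn^2+(aq) + 2 OH^-(aq)
Ksp = [Zn^2+][OH^-]^2
If s mol/L of Zn(OH)2 dissolves, [Zn^2+] = s and [OH^-] = 2s.
Substituting: Ksp = s(2s)^2 = 4s^3
s = (1.2 × 10^-16 / 4)^(1/3) = 3.1 × 10^-6 M

s = 3.1 × 10^-6 M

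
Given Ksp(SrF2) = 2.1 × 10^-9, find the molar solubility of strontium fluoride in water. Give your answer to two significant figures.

SrF2(s) ⇌ Sr^2+(aq) + 2 F^-(aq)
Ksp = [Sr^2+][F^-]^2
With molar solubility s: [Sr^2+] = s, [F^-] = 2s.
Substituting: Ksp = s(2s)^2 = 4s^3
Solving, s = (2.1 × 10^-9/4)^(1/3) = 8.1 x 10^-4 M

s = 8.1e-4 M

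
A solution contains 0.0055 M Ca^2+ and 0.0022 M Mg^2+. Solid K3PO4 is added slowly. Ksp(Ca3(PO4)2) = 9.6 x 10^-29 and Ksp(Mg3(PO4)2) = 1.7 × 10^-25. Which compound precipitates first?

Ca3(PO4)2

Precipitation of each salt starts when its ion product equals its Ksp.
For Ca3(PO4)2: 9.6 x 10^-29 = (0.0055)^3 × [PO4^3-]^2  ⇒  [PO4^3-] = 2.4 × 10^-11 M.
For Mg3(PO4)2: 1.7 × 10^-25 = (0.0022)^3 × [PO4^3-]^2  ⇒  [PO4^3-] = 4.0 x 10^-9 M.
The salt with the lower threshold [PO4^3-] precipitates first: Ca3(PO4)2.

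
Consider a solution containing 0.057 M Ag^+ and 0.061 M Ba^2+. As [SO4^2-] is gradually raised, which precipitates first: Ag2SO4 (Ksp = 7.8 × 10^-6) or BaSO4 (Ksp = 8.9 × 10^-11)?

BaSO4

Each salt begins to precipitate when Q = Ksp, i.e. when [SO4^2-] reaches its threshold.
For Ag2SO4: 7.8 × 10^-6 = (0.057)^2 × [SO4^2-]  ⇒  [SO4^2-] = 2.4 x 10^-3 M.
For BaSO4: 8.9 × 10^-11 = 0.061 × [SO4^2-]  ⇒  [SO4^2-] = 1.5 × 10^-9 M.
The salt with the lower threshold [SO4^2-] precipitates first: BaSO4.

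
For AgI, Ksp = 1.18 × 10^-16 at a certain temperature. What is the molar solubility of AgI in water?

s = 1.09e-8 M

AgI(s) <=> Ag^+ + I^-
Ksp = [Ag^+][I^-]
For each mole of AgI that dissolves: [Ag^+] = s, [I^-] = s.
Ksp = s^2
s = (1.18 × 10^-16)^(1/2) = 1.09 x 10^-8 M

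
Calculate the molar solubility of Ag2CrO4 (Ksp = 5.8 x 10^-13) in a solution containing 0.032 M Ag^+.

5.7 × 10^-10 M

Ag2CrO4(s) ⇌ 2 Ag^+ + CrO4^2-
Ksp = [Ag^+]^2[CrO4^2-]
Let s be the molar solubility in this solution. [Ag^+] = 0.032 + 2s ≈ 0.032, [CrO4^2-] = s (Ksp is small, so little additional dissolves).
Ksp ≈ (0.032)^2 × s
s = 5.7 x 10^-10 M
Check: 2s = 1.1 x 10^-9 ≪ 0.032, so the approximation is valid.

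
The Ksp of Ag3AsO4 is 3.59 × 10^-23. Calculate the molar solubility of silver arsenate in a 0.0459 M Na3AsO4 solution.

Ag3AsO4(s) <=> 3 Ag^+(aq) + AsO4^3-(aq)
Ksp = [Ag^+]^3[AsO4^3-]
Let s = moles of Ag3AsO4 that dissolve per litre. [Ag^+] = 3s, [AsO4^3-] = 0.0459 + s ≈ 0.0459 (common-ion effect: AsO4^3- is already 0.0459 M).
Ksp ≈ (3s)^3 × 0.0459
s = 3.07 x 10^-8 M
Check: s = 3.1 × 10^-8 ≪ 0.0459, so the approximation is valid.

s ≈ 3.07 x 10^-8 M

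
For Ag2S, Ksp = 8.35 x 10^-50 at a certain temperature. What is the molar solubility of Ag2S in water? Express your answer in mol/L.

Ag2S(s) ⇌ 2 Ag^+(aq) + S^2-(aq)
Ksp = [Ag^+]^2[S^2-]
If s mol/L of Ag2S dissolves, [Ag^+] = 2s and [S^2-] = s.
So Ksp = (2s)^2 × s = 4s^3
s^3 = 8.35 x 10^-50 / 4, so s = 2.75 × 10^-17 M

s ≈ 2.75 x 10^-17 M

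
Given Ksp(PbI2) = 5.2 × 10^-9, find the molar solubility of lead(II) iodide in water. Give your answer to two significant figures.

PbI2(s) ⇌ Pb^2+(aq) + 2 I^-(aq)
Ksp = [Pb^2+][I^-]^2
With molar solubility s: [Pb^2+] = s, [I^-] = 2s.
So Ksp = s × (2s)^2 = 4s^3
s = (5.2 × 10^-9 / 4)^(1/3) = 1.1 × 10^-3 M

s = 1.1 × 10^-3 M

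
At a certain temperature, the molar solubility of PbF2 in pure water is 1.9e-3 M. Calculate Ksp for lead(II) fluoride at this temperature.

PbF2(s) ⇌ Pb^2+ + 2 F^-
If s mol/L of PbF2 dissolves, [Pb^2+] = s and [F^-] = 2s.
Ksp = [Pb^2+][F^-]^2
Ksp = s(2s)^2 = 4s^3
Ksp = 4 × (1.9 × 10^-3)^3 = 2.7 × 10^-8

2.7e-8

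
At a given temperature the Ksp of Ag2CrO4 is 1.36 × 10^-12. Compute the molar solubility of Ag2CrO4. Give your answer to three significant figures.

s ≈ 6.98 × 10^-5 M

Ag2CrO4(s) <=> 2 Ag^+(aq) + CrO4^2-(aq)
Ksp = [Ag^+]^2[CrO4^2-]
If s mol/L of Ag2CrO4 dissolves, [Ag^+] = 2s and [CrO4^2-] = s.
Ksp = (2s)^2s = 4s^3
s = (1.36 × 10^-12 / 4)^(1/3) = 6.98 x 10^-5 M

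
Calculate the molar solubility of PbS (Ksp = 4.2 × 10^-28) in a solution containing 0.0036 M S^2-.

PbS(s) ⇌ Pb^2+ + S^2-
Ksp = [Pb^2+][S^2-]
Let s be the molar solubility in this solution. [Pb^2+] = s, [S^2-] = 0.0036 + s ≈ 0.0036 (common-ion effect: S^2- is already 0.0036 M).
Ksp ≈ s × 0.0036
s = 1.2 x 10^-25 M
Check: s = 1.2 × 10^-25 ≪ 0.0036, so the approximation is valid.

1.2 × 10^-25 M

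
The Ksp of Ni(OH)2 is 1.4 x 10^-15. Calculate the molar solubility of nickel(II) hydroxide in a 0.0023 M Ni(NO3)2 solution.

Ni(OH)2(s) <=> Ni^2+ + 2 OH^-
Ksp = [Ni^2+][OH^-]^2
Let s = moles of Ni(OH)2 that dissolve per litre. [Ni^2+] = 0.0023 + s ≈ 0.0023, [OH^-] = 2s (since Ni^2+ from Ni(NO3)2 dominates).
Ksp ≈ 0.0023 × (2s)^2
s = 3.9 × 10^-7 M
Check: s = 3.9 × 10^-7 ≪ 0.0023, so the approximation is valid.

3.9 × 10^-7 M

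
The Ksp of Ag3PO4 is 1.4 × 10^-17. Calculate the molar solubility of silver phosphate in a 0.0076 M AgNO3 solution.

Ag3PO4(s) ⇌ 3 Ag^+ + PO4^3-
Ksp = [Ag^+]^3[PO4^3-]
Let s be the molar solubility in this solution. [Ag^+] = 0.0076 + 3s ≈ 0.0076, [PO4^3-] = s (since Ag^+ from AgNO3 dominates).
Ksp ≈ (0.0076)^3 × s
s = 3.2 × 10^-11 M
Check: 3s = 9.6 x 10^-11 ≪ 0.0076, so the approximation is valid.

3.2e-11 M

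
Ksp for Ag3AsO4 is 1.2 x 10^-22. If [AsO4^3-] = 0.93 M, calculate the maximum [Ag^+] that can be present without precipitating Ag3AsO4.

5.1 × 10^-8 M

Ag3AsO4(s) ⇌ 3 Ag^+ + AsO4^3-
Ksp = [Ag^+]^3[AsO4^3-]
Precipitation begins when Q = Ksp. With [AsO4^3-] = 0.93 M:
1.2 x 10^-22 = (0.93) × [Ag^+]^3
[Ag^+] = (1.2 x 10^-22 / 9.3 x 10^-1)^(1/3) = 5.1 × 10^-8 M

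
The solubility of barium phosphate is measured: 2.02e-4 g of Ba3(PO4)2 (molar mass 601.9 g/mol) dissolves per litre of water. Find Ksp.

Molar solubility s = (2.02 × 10^-4 g/L) / (601.9 g/mol) = 3.356 × 10^-7 M.
Ba3(PO4)2(s) ⇌ 3 Ba^2+(aq) + 2 PO4^3-(aq)
With molar solubility s: [Ba^2+] = 3s, [PO4^3-] = 2s.
Ksp = [Ba^2+]^3[PO4^3-]^2
Ksp = (3s)^3(2s)^2 = 108s^5
Ksp = 108 × (3.356 × 10^-7)^5 = 4.60 × 10^-31

Ksp = 4.60 × 10^-31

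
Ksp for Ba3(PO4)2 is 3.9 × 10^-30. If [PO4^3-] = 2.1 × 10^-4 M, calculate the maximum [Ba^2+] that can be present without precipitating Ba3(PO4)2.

[Ba^2+] ≈ 4.5 × 10^-8 M

Ba3(PO4)2(s) <=> 3 Ba^2+(aq) + 2 PO4^3-(aq)
Ksp = [Ba^2+]^3[PO4^3-]^2
Precipitation begins when Q = Ksp. With [PO4^3-] = 2.1 × 10^-4 M:
3.9 × 10^-30 = (2.1 × 10^-4)^2 × [Ba^2+]^3
[Ba^2+] = (3.9 × 10^-30 / 4.41 × 10^-8)^(1/3) = 4.5 × 10^-8 M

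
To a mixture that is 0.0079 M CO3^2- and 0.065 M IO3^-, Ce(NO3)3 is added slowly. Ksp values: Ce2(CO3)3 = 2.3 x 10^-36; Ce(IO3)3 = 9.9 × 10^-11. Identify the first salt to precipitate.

Each salt begins to precipitate when Q = Ksp, i.e. when [Ce^3+] reaches its threshold.
For Ce2(CO3)3: 2.3 x 10^-36 = (0.0079)^3 × [Ce^3+]^2  ⇒  [Ce^3+] = 2.2 × 10^-15 M.
For Ce(IO3)3: 9.9 × 10^-11 = (0.065)^3 × [Ce^3+]  ⇒  [Ce^3+] = 3.6 × 10^-7 M.
The salt with the lower threshold [Ce^3+] precipitates first: Ce2(CO3)3.

Ce2(CO3)3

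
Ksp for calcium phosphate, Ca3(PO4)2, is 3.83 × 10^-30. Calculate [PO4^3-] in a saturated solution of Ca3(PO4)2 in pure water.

Ca3(PO4)2(s) ⇌ 3 Ca^2+(aq) + 2 PO4^3-(aq)
Ksp = [Ca^2+]^3[PO4^3-]^2
With molar solubility s: [Ca^2+] = 3s, [PO4^3-] = 2s.
So Ksp = (3s)^3 × (2s)^2 = 108s^5
s = (3.83 × 10^-30 / 108)^(1/5) = 5.128 × 10^-7 M
[PO4^3-] = 2s = 1.03 x 10^-6 M

[PO4^3-] ≈ 1.03e-6 M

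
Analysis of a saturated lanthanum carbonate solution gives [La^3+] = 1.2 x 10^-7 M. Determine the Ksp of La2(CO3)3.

La2(CO3)3(s) ⇌ 2 La^3+(aq) + 3 CO3^2-(aq)
Stoichiometry gives [CO3^2-] = (3/2)[La^3+] = 1.80 × 10^-7 M.
Ksp = [La^3+]^2[CO3^2-]^3
Ksp = (1.2 × 10^-7)^2 × (1.80 × 10^-7)^3 = 8.4 × 10^-35

Ksp = 8.4e-35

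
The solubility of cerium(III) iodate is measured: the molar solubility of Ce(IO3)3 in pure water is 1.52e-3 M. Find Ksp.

Ksp = 1.44 × 10^-10

Ce(IO3)3(s) ⇌ Ce^3+ + 3 IO3^-
If s mol/L of Ce(IO3)3 dissolves, [Ce^3+] = s and [IO3^-] = 3s.
Ksp = [Ce^3+][IO3^-]^3
Substituting: Ksp = s(3s)^3 = 27s^4
Ksp = 27 × (1.52 x 10^-3)^4 = 1.44 × 10^-10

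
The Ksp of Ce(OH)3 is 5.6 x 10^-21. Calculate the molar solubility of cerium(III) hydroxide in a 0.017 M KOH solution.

Ce(OH)3(s) <=> Ce^3+(aq) + 3 OH^-(aq)
Ksp = [Ce^3+][OH^-]^3
Let s = moles of Ce(OH)3 that dissolve per litre. [Ce^3+] = s, [OH^-] = 0.017 + 3s ≈ 0.017 (since OH^- from KOH dominates).
Ksp ≈ s × (0.017)^3
s = 1.1 × 10^-15 M
Check: 3s = 3.4 x 10^-15 ≪ 0.017, so the approximation is valid.

1.1e-15 M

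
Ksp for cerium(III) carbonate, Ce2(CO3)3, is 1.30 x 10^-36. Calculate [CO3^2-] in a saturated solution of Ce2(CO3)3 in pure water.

Ce2(CO3)3(s) ⇌ 2 Ce^3+(aq) + 3 CO3^2-(aq)
Ksp = [Ce^3+]^2[CO3^2-]^3
For each mole of Ce2(CO3)3 that dissolves: [Ce^3+] = 2s, [CO3^2-] = 3s.
Substituting: Ksp = (2s)^2(3s)^3 = 108s^5
s^5 = 1.30 x 10^-36 / 108, so s = 2.607 x 10^-8 M
[CO3^2-] = 3s = 7.82 x 10^-8 M

7.82 × 10^-8 M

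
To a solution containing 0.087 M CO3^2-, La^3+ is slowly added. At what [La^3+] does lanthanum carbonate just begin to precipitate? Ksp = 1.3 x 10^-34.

La2(CO3)3(s) <=> 2 La^3+ + 3 CO3^2-
Ksp = [La^3+]^2[CO3^2-]^3
Precipitation begins when Q = Ksp. With [CO3^2-] = 0.087 M:
1.3 x 10^-34 = (0.087)^3 × [La^3+]^2
[La^3+] = (1.3 x 10^-34 / 6.59 × 10^-4)^(1/2) = 4.4 × 10^-16 M

4.4 × 10^-16 M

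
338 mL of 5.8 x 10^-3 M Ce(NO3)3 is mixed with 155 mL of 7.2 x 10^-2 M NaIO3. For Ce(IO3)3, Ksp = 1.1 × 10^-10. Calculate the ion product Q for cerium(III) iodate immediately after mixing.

Total volume = 338 + 155 = 493 mL.
[Ce^3+] = 5.8 × 10^-3 × (338/493) = 3.98 x 10^-3 M
[IO3^-] = 7.2 × 10^-2 × (155/493) = 2.26 x 10^-2 M
Ce(IO3)3(s) ⇌ Ce^3+(aq) + 3 IO3^-(aq), so Q = [Ce^3+][IO3^-]^3
Q = (3.98 × 10^-3)(2.26 x 10^-2)^3 = 4.6 x 10^-8
Q > Ksp, so Ce(IO3)3 will precipitate.

4.6e-8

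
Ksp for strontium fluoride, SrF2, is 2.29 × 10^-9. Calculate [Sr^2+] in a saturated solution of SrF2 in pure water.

[Sr^2+] ≈ 8.30e-4 M

SrF2(s) ⇌ Sr^2+ + 2 F^-
Ksp = [Sr^2+][F^-]^2
If s mol/L of SrF2 dissolves, [Sr^2+] = s and [F^-] = 2s.
Substituting: Ksp = s(2s)^2 = 4s^3
Solving, s = (2.29 × 10^-9/4)^(1/3) = 8.303 × 10^-4 M
[Sr^2+] = s = 8.30 × 10^-4 M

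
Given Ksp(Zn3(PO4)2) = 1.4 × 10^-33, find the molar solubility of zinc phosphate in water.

Zn3(PO4)2(s) ⇌ 3 Zn^2+ + 2 PO4^3-
Ksp = [Zn^2+]^3[PO4^3-]^2
If s mol/L of Zn3(PO4)2 dissolves, [Zn^2+] = 3s and [PO4^3-] = 2s.
So Ksp = (3s)^3 × (2s)^2 = 108s^5
s^5 = 1.4 × 10^-33 / 108, so s = 1.1 x 10^-7 M

s ≈ 1.1 x 10^-7 M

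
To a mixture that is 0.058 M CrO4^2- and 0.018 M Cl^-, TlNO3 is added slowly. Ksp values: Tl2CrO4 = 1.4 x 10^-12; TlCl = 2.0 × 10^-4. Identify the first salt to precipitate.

Precipitation of each salt starts when its ion product equals its Ksp.
For Tl2CrO4: 1.4 x 10^-12 = 0.058 × [Tl^+]^2  ⇒  [Tl^+] = 4.9 × 10^-6 M.
For TlCl: 2.0 × 10^-4 = 0.018 × [Tl^+]  ⇒  [Tl^+] = 1.1 × 10^-2 M.
The salt with the lower threshold [Tl^+] precipitates first: Tl2CrO4.

Tl2CrO4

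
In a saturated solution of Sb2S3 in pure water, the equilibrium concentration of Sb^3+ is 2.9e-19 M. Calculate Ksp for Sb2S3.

Sb2S3(s) <=> 2 Sb^3+ + 3 S^2-
Stoichiometry gives [S^2-] = (3/2)[Sb^3+] = 4.35 × 10^-19 M.
Ksp = [Sb^3+]^2[S^2-]^3
Ksp = (2.9 x 10^-19)^2 × (4.35 × 10^-19)^3 = 6.9 x 10^-93

Ksp = 6.9 x 10^-93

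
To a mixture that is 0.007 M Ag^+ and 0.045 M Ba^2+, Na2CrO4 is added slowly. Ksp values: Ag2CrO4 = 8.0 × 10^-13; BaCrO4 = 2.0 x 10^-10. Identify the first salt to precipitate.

BaCrO4

Precipitation of each salt starts when its ion product equals its Ksp.
For Ag2CrO4: 8.0 × 10^-13 = (0.007)^2 × [CrO4^2-]  ⇒  [CrO4^2-] = 1.6 × 10^-8 M.
For BaCrO4: 2.0 x 10^-10 = 0.045 × [CrO4^2-]  ⇒  [CrO4^2-] = 4.4 × 10^-9 M.
The salt with the lower threshold [CrO4^2-] precipitates first: BaCrO4.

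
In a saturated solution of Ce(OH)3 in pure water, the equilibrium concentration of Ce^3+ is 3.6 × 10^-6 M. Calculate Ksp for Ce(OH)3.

Ce(OH)3(s) ⇌ Ce^3+(aq) + 3 OH^-(aq)
Stoichiometry gives [OH^-] = (3/1)[Ce^3+] = 1.08 × 10^-5 M.
Ksp = [Ce^3+][OH^-]^3
Ksp = 3.6 x 10^-6 × (1.08 x 10^-5)^3 = 4.5 × 10^-21

4.5e-21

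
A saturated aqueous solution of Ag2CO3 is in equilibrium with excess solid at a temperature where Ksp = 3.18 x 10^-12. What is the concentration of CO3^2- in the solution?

Ag2CO3(s) <=> 2 Ag^+(aq) + CO3^2-(aq)
Ksp = [Ag^+]^2[CO3^2-]
If s mol/L of Ag2CO3 dissolves, [Ag^+] = 2s and [CO3^2-] = s.
Ksp = (2s)^2s = 4s^3
s = (3.18 x 10^-12 / 4)^(1/3) = 9.264 × 10^-5 M
[CO3^2-] = s = 9.26 × 10^-5 M

9.26e-5 M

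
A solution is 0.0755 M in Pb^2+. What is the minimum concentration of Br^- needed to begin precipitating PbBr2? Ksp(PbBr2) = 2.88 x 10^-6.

PbBr2(s) <=> Pb^2+(aq) + 2 Br^-(aq)
Ksp = [Pb^2+][Br^-]^2
Precipitation begins when Q = Ksp. With [Pb^2+] = 0.0755 M:
2.88 x 10^-6 = (0.0755) × [Br^-]^2
[Br^-] = (2.88 x 10^-6 / 7.55 x 10^-2)^(1/2) = 6.18 × 10^-3 M

[Br^-] = 6.18 x 10^-3 M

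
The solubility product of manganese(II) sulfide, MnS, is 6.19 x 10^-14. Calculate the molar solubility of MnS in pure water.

s ≈ 2.49e-7 M

MnS(s) ⇌ Mn^2+(aq) + S^2-(aq)
Ksp = [Mn^2+][S^2-]
If s mol/L of MnS dissolves, [Mn^2+] = s and [S^2-] = s.
Ksp = (s)(s) = s^2
s = √(6.19 x 10^-14) = 2.49 × 10^-7 M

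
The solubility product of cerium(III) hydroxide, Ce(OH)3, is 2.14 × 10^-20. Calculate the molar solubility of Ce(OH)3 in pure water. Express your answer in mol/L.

s ≈ 5.31 × 10^-6 M

Ce(OH)3(s) ⇌ Ce^3+(aq) + 3 OH^-(aq)
Ksp = [Ce^3+][OH^-]^3
If s mol/L of Ce(OH)3 dissolves, [Ce^3+] = s and [OH^-] = 3s.
Substituting: Ksp = s(3s)^3 = 27s^4
s = (2.14 × 10^-20 / 27)^(1/4) = 5.31 × 10^-6 M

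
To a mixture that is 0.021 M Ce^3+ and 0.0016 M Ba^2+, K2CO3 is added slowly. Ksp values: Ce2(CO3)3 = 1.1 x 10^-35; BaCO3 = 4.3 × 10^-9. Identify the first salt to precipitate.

Each salt begins to precipitate when Q = Ksp, i.e. when [CO3^2-] reaches its threshold.
For Ce2(CO3)3: 1.1 x 10^-35 = (0.021)^2 × [CO3^2-]^3  ⇒  [CO3^2-] = 2.9 × 10^-11 M.
For BaCO3: 4.3 × 10^-9 = 0.0016 × [CO3^2-]  ⇒  [CO3^2-] = 2.7 × 10^-6 M.
The salt with the lower threshold [CO3^2-] precipitates first: Ce2(CO3)3.

Ce2(CO3)3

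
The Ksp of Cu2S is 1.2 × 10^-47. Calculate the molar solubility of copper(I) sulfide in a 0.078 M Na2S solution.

6.2 × 10^-24 M

Cu2S(s) <=> 2 Cu^+(aq) + S^2-(aq)
Ksp = [Cu^+]^2[S^2-]
Let s = moles of Cu2S that dissolve per litre. [Cu^+] = 2s, [S^2-] = 0.078 + s ≈ 0.078 (common-ion effect: S^2- is already 0.078 M).
Ksp ≈ (2s)^2 × 0.078
s = 6.2 × 10^-24 M
Check: s = 6.2 × 10^-24 ≪ 0.078, so the approximation is valid.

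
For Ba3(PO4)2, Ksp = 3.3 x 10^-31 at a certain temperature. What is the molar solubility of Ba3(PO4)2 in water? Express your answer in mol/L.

s ≈ 3.1 x 10^-7 M

Ba3(PO4)2(s) <=> 3 Ba^2+(aq) + 2 PO4^3-(aq)
Ksp = [Ba^2+]^3[PO4^3-]^2
If s mol/L of Ba3(PO4)2 dissolves, [Ba^2+] = 3s and [PO4^3-] = 2s.
Ksp = (3s)^3(2s)^2 = 108s^5
Solving, s = (3.3 x 10^-31/108)^(1/5) = 3.1 x 10^-7 M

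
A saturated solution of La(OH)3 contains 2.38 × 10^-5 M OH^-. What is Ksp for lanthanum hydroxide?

La(OH)3(s) <=> La^3+ + 3 OH^-
Stoichiometry gives [La^3+] = (1/3)[OH^-] = 7.933 × 10^-6 M.
Ksp = [La^3+][OH^-]^3
Ksp = 7.933 x 10^-6 × (2.38 x 10^-5)^3 = 1.07 × 10^-19

1.07e-19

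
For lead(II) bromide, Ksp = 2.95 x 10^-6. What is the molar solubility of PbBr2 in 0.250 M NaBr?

s ≈ 4.72e-5 M

PbBr2(s) <=> Pb^2+ + 2 Br^-
Ksp = [Pb^2+][Br^-]^2
If s mol/L dissolves here, [Pb^2+] = s, [Br^-] = 0.250 + 2s ≈ 0.250 (since Br^- from NaBr dominates).
Ksp ≈ s × (0.250)^2
s = 4.72 × 10^-5 M
Check: 2s = 9.4 × 10^-5 ≪ 0.250, so the approximation is valid.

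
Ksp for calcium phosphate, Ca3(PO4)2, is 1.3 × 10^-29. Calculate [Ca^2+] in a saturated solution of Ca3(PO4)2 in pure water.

Ca3(PO4)2(s) <=> 3 Ca^2+(aq) + 2 PO4^3-(aq)
Ksp = [Ca^2+]^3[PO4^3-]^2
Let s = molar solubility. Then [Ca^2+] = 3s and [PO4^3-] = 2s.
So Ksp = (3s)^3 × (2s)^2 = 108s^5
s = (1.3 × 10^-29 / 108)^(1/5) = 6.55 × 10^-7 M
[Ca^2+] = 3s = 2.0 x 10^-6 M

[Ca^2+] ≈ 2.0 × 10^-6 M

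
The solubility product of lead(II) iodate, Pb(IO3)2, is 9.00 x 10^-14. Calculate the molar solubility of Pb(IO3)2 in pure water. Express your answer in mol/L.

s = 2.82 × 10^-5 M

Pb(IO3)2(s) ⇌ Pb^2+ + 2 IO3^-
Ksp = [Pb^2+][IO3^-]^2
Let s = molar solubility. Then [Pb^2+] = s and [IO3^-] = 2s.
So Ksp = s × (2s)^2 = 4s^3
Solving, s = (9.00 x 10^-14/4)^(1/3) = 2.82 × 10^-5 M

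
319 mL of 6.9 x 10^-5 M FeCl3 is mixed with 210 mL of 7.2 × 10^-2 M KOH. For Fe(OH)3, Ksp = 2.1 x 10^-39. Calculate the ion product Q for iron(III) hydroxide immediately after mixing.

Total volume = 319 + 210 = 529 mL.
[Fe^3+] = 6.9 × 10^-5 × (319/529) = 4.16 × 10^-5 M
[OH^-] = 7.2 x 10^-2 × (210/529) = 2.86 x 10^-2 M
Fe(OH)3(s) ⇌ Fe^3+ + 3 OH^-, so Q = [Fe^3+][OH^-]^3
Q = (4.16 × 10^-5)(2.86 × 10^-2)^3 = 9.7 x 10^-10
Q > Ksp, so Fe(OH)3 will precipitate.

9.7 × 10^-10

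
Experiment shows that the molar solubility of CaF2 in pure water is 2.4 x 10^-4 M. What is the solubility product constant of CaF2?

Ksp = 5.5 x 10^-11

CaF2(s) ⇌ Ca^2+(aq) + 2 F^-(aq)
If s mol/L of CaF2 dissolves, [Ca^2+] = s and [F^-] = 2s.
Ksp = [Ca^2+][F^-]^2
Ksp = s(2s)^2 = 4s^3
Ksp = 4 × (2.4 x 10^-4)^3 = 5.5 × 10^-11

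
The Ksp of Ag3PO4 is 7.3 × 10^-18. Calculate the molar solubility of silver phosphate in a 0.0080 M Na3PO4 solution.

Ag3PO4(s) ⇌ 3 Ag^+(aq) + PO4^3-(aq)
Ksp = [Ag^+]^3[PO4^3-]
Let s = moles of Ag3PO4 that dissolve per litre. [Ag^+] = 3s, [PO4^3-] = 0.0080 + s ≈ 0.0080 (Ksp is small, so little additional dissolves).
Ksp ≈ (3s)^3 × 0.0080
s = 3.2 × 10^-6 M
Check: s = 3.2 x 10^-6 ≪ 0.0080, so the approximation is valid.

3.2 × 10^-6 M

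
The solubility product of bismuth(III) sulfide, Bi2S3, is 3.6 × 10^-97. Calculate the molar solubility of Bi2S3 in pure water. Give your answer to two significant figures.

2.0 × 10^-20 M

Bi2S3(s) <=> 2 Bi^3+ + 3 S^2-
Ksp = [Bi^3+]^2[S^2-]^3
If s mol/L of Bi2S3 dissolves, [Bi^3+] = 2s and [S^2-] = 3s.
So Ksp = (2s)^2 × (3s)^3 = 108s^5
s^5 = 3.6 × 10^-97 / 108, so s = 2.0 x 10^-20 M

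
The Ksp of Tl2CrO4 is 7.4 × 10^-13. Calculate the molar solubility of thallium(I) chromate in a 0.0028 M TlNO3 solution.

Tl2CrO4(s) ⇌ 2 Tl^+(aq) + CrO4^2-(aq)
Ksp = [Tl^+]^2[CrO4^2-]
Let s be the molar solubility in this solution. [Tl^+] = 0.0028 + 2s ≈ 0.0028, [CrO4^2-] = s (since Tl^+ from TlNO3 dominates).
Ksp ≈ (0.0028)^2 × s
s = 9.4 × 10^-8 M
Check: 2s = 1.9 × 10^-7 ≪ 0.0028, so the approximation is valid.

s ≈ 9.4e-8 M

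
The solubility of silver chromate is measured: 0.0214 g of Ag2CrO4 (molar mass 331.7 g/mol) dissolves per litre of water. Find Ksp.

Ksp ≈ 1.07 x 10^-12

Molar solubility s = (2.14 x 10^-2 g/L) / (331.7 g/mol) = 6.452 × 10^-5 M.
Ag2CrO4(s) ⇌ 2 Ag^+ + CrO4^2-
With molar solubility s: [Ag^+] = 2s, [CrO4^2-] = s.
Ksp = [Ag^+]^2[CrO4^2-]
Ksp = (2s)^2s = 4s^3
With s = 6.452 × 10^-5: Ksp = 1.07 × 10^-12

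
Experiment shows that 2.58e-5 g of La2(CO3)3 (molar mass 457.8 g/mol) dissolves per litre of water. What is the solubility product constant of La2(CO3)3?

Molar solubility s = (2.58 × 10^-5 g/L) / (457.8 g/mol) = 5.636 x 10^-8 M.
La2(CO3)3(s) ⇌ 2 La^3+(aq) + 3 CO3^2-(aq)
With molar solubility s: [La^3+] = 2s, [CO3^2-] = 3s.
Ksp = [La^3+]^2[CO3^2-]^3
Ksp = (2s)^2(3s)^3 = 108s^5
Ksp = 108 × (5.636 × 10^-8)^5 = 6.14 × 10^-35

Ksp = 6.14e-35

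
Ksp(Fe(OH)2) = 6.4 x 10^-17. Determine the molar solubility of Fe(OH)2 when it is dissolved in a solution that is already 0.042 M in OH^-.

3.6 × 10^-14 M

Fe(OH)2(s) ⇌ Fe^2+ + 2 OH^-
Ksp = [Fe^2+][OH^-]^2
Let s = moles of Fe(OH)2 that dissolve per litre. [Fe^2+] = s, [OH^-] = 0.042 + 2s ≈ 0.042 (since the OH^- already present dominates).
Ksp ≈ s × (0.042)^2
s = 3.6 × 10^-14 M
Check: 2s = 7.3 x 10^-14 ≪ 0.042, so the approximation is valid.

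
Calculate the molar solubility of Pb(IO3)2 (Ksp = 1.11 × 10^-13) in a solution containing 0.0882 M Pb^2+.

s = 5.61 × 10^-7 M

Pb(IO3)2(s) ⇌ Pb^2+ + 2 IO3^-
Ksp = [Pb^2+][IO3^-]^2
Let s = moles of Pb(IO3)2 that dissolve per litre. [Pb^2+] = 0.0882 + s ≈ 0.0882, [IO3^-] = 2s (common-ion effect: Pb^2+ is already 0.0882 M).
Ksp ≈ 0.0882 × (2s)^2
s = 5.61 × 10^-7 M
Check: s = 5.6 x 10^-7 ≪ 0.0882, so the approximation is valid.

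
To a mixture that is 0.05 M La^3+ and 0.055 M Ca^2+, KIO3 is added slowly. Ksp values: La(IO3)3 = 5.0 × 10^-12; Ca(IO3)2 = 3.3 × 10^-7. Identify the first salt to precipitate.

La(IO3)3

Each salt begins to precipitate when Q = Ksp, i.e. when [IO3^-] reaches its threshold.
For La(IO3)3: 5.0 × 10^-12 = 0.05 × [IO3^-]^3  ⇒  [IO3^-] = 4.6 × 10^-4 M.
For Ca(IO3)2: 3.3 × 10^-7 = 0.055 × [IO3^-]^2  ⇒  [IO3^-] = 2.4 x 10^-3 M.
The salt with the lower threshold [IO3^-] precipitates first: La(IO3)3.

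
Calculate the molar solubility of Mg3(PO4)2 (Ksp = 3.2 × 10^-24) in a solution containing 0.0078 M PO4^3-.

Mg3(PO4)2(s) ⇌ 3 Mg^2+ + 2 PO4^3-
Ksp = [Mg^2+]^3[PO4^3-]^2
Let s be the molar solubility in this solution. [Mg^2+] = 3s, [PO4^3-] = 0.0078 + 2s ≈ 0.0078 (Ksp is small, so little additional dissolves).
Ksp ≈ (3s)^3 × (0.0078)^2
s = 1.2 × 10^-7 M
Check: 2s = 2.5 x 10^-7 ≪ 0.0078, so the approximation is valid.

s ≈ 1.2 x 10^-7 M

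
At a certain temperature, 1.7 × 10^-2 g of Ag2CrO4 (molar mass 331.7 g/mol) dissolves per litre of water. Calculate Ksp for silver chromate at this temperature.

Ksp = 5.4 × 10^-13

Molar solubility s = (1.7 x 10^-2 g/L) / (331.7 g/mol) = 5.13 × 10^-5 M.
Ag2CrO4(s) ⇌ 2 Ag^+(aq) + CrO4^2-(aq)
With molar solubility s: [Ag^+] = 2s, [CrO4^2-] = s.
Ksp = [Ag^+]^2[CrO4^2-]
Ksp = (2s)^2s = 4s^3
With s = 5.13 × 10^-5: Ksp = 5.4 × 10^-13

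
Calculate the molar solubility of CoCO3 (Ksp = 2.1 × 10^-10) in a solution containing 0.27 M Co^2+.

CoCO3(s) <=> Co^2+ + CO3^2-
Ksp = [Co^2+][CO3^2-]
Let s = moles of CoCO3 that dissolve per litre. [Co^2+] = 0.27 + s ≈ 0.27, [CO3^2-] = s (common-ion effect: Co^2+ is already 0.27 M).
Ksp ≈ 0.27 × s
s = 7.8 × 10^-10 M
Check: s = 7.8 × 10^-10 ≪ 0.27, so the approximation is valid.

s = 7.8e-10 M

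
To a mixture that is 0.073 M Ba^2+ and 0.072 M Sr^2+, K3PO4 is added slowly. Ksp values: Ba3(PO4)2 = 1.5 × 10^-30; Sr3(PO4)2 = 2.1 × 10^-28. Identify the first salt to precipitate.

Ba3(PO4)2

Each salt begins to precipitate when Q = Ksp, i.e. when [PO4^3-] reaches its threshold.
For Ba3(PO4)2: 1.5 × 10^-30 = (0.073)^3 × [PO4^3-]^2  ⇒  [PO4^3-] = 6.2 × 10^-14 M.
For Sr3(PO4)2: 2.1 × 10^-28 = (0.072)^3 × [PO4^3-]^2  ⇒  [PO4^3-] = 7.5 x 10^-13 M.
The salt with the lower threshold [PO4^3-] precipitates first: Ba3(PO4)2.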